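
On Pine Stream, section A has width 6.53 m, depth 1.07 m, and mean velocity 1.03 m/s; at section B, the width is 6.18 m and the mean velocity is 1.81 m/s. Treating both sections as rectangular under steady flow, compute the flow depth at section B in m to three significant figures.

0.643 m

Q = A₁V₁ = (6.53×1.07) × 1.03 = 7.197 m³/s
d₂ = Q/(b₂ V₂) = 7.197/(6.18×1.81) = 0.6434 m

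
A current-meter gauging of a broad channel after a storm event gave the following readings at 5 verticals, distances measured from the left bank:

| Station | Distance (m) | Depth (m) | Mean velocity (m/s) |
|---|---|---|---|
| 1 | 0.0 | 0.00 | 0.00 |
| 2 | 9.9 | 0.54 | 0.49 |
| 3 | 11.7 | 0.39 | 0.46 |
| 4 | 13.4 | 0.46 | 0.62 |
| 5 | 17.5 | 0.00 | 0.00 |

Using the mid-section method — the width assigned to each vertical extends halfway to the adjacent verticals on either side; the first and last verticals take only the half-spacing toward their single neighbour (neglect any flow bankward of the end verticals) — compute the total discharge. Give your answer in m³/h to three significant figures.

9680 m³/h

w_2 = (11.7 − 0.0)/2 = 5.85 m; q_2 = 0.49 × 0.54 × 5.85 = 1.548 m³/s
w_3 = (13.4 − 9.9)/2 = 1.75 m; q_3 = 0.46 × 0.39 × 1.75 = 0.3140 m³/s
w_4 = (17.5 − 11.7)/2 = 2.9 m; q_4 = 0.62 × 0.46 × 2.9 = 0.8271 m³/s
Stations 1, 5 contribute zero (depth or velocity is 0).
Q = Σ qᵢ = 2.689 m³/s
= 2.689 × 3600 = 9680 m³/h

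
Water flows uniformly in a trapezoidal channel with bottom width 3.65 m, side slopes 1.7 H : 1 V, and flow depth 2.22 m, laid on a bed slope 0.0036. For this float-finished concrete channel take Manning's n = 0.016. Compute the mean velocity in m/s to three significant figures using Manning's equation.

A = (b + z·y)·y = (3.65 + 1.7×2.22)×2.22 = 16.48 m²
P = b + 2y√(1+z²) = 3.65 + 2×2.22×√(1+1.7²) = 12.41 m
R = A/P = 16.48/12.41 = 1.328 m
Q = (1/n)·A·R^(2/3)·S^(1/2) = (1/0.016) × 16.48 × 1.328^(2/3) × 0.0036^(1/2) = 74.69 m³/s
V = Q/A = 74.69/16.48 = 4.532 m/s

4.53 m/s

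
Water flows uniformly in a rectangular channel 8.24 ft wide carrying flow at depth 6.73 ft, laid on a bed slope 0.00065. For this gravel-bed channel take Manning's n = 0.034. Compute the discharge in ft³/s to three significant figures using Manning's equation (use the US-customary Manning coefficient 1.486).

116 ft³/s

A = b·y = 8.24 × 6.73 = 55.46 ft²
P = b + 2y = 8.24 + 2×6.73 = 21.70 ft
R = A/P = 55.46/21.70 = 2.556 ft
Q = (1.486/n)·A·R^(2/3)·S^(1/2) = (1.486/0.034) × 55.46 × 2.556^(2/3) × 0.00065^(1/2) = 115.5 ft³/s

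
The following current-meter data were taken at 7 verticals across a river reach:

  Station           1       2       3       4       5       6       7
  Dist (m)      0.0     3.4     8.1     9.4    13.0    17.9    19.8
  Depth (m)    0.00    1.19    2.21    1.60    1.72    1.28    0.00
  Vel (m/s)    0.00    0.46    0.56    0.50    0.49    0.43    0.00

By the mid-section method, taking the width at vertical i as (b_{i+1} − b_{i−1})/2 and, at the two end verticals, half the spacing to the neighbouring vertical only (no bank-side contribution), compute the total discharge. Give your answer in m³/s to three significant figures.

w_2 = (8.1 − 0.0)/2 = 4.05 m; q_2 = 0.46 × 1.19 × 4.05 = 2.217 m³/s
w_3 = (9.4 − 3.4)/2 = 3 m; q_3 = 0.56 × 2.21 × 3 = 3.713 m³/s
w_4 = (13.0 − 8.1)/2 = 2.45 m; q_4 = 0.50 × 1.60 × 2.45 = 1.960 m³/s
w_5 = (17.9 − 9.4)/2 = 4.25 m; q_5 = 0.49 × 1.72 × 4.25 = 3.582 m³/s
w_6 = (19.8 − 13.0)/2 = 3.4 m; q_6 = 0.43 × 1.28 × 3.4 = 1.871 m³/s
Stations 1, 7 contribute zero (depth or velocity is 0).
Q = Σ qᵢ = 13.34 m³/s

13.3 m³/s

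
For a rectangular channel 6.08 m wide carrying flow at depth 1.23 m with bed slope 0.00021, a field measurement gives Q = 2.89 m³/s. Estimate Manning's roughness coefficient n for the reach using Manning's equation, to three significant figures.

0.0343

A = b·y = 6.08 × 1.23 = 7.478 m²
P = b + 2y = 6.08 + 2×1.23 = 8.540 m
R = A/P = 7.478/8.540 = 0.8757 m
n = (1/Q)·A·R^(2/3)·S^(1/2) = (1/2.89) × 7.478 × 0.9153 × 0.01449 = 0.03432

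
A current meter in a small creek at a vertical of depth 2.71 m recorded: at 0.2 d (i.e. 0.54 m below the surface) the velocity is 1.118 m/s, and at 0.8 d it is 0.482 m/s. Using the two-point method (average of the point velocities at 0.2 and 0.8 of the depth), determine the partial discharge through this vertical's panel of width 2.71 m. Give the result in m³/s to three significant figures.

5.88 m³/s

v̄ = (1.118 + 0.482) / 2 = 0.8000 m/s
q = v̄ × d × w = 0.8000 × 2.71 × 2.71 = 5.875 m³/s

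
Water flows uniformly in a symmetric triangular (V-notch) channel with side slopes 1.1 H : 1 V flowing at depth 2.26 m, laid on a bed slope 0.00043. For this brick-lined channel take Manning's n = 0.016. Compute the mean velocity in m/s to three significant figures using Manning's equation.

1.15 m/s

A = z·y² = 1.1×2.26² = 5.618 m²
P = 2y√(1+z²) = 2×2.26×√(1+1.1²) = 6.719 m
R = A/P = 5.618/6.719 = 0.8361 m
Q = (1/n)·A·R^(2/3)·S^(1/2) = (1/0.016) × 5.618 × 0.8361^(2/3) × 0.00043^(1/2) = 6.463 m³/s
V = Q/A = 6.463/5.618 = 1.150 m/s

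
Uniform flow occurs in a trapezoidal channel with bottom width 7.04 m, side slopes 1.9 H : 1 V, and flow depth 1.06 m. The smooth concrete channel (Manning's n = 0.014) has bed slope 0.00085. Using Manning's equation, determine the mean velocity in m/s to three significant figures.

1.84 m/s

A = (b + z·y)·y = (7.04 + 1.9×1.06)×1.06 = 9.597 m²
P = b + 2y√(1+z²) = 7.04 + 2×1.06×√(1+1.9²) = 11.59 m
R = A/P = 9.597/11.59 = 0.8279 m
Q = (1/n)·A·R^(2/3)·S^(1/2) = (1/0.014) × 9.597 × 0.8279^(2/3) × 0.00085^(1/2) = 17.62 m³/s
V = Q/A = 17.62/9.597 = 1.836 m/s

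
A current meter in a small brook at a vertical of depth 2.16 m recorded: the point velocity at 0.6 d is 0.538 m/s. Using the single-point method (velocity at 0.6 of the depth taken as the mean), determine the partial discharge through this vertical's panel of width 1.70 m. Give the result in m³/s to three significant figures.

v̄ = v₀.₆ = 0.538 m/s
q = v̄ × d × w = 0.5380 × 2.16 × 1.70 = 1.976 m³/s

1.98 m³/s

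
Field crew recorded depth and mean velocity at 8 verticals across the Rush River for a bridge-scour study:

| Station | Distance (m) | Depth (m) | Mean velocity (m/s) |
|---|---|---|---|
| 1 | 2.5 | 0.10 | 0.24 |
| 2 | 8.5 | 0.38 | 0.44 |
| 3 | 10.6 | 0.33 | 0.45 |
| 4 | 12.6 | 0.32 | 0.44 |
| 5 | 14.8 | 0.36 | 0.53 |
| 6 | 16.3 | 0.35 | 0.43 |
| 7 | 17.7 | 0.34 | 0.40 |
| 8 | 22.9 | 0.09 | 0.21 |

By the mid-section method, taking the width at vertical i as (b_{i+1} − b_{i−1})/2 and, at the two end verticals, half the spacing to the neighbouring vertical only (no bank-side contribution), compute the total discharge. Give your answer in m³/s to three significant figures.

w_1 = (8.5 − 2.5)/2 = 3 m; q_1 = 0.24 × 0.10 × 3 = 0.07200 m³/s
w_2 = (10.6 − 2.5)/2 = 4.05 m; q_2 = 0.44 × 0.38 × 4.05 = 0.6772 m³/s
w_3 = (12.6 − 8.5)/2 = 2.05 m; q_3 = 0.45 × 0.33 × 2.05 = 0.3044 m³/s
w_4 = (14.8 − 10.6)/2 = 2.1 m; q_4 = 0.44 × 0.32 × 2.1 = 0.2957 m³/s
w_5 = (16.3 − 12.6)/2 = 1.85 m; q_5 = 0.53 × 0.36 × 1.85 = 0.3530 m³/s
w_6 = (17.7 − 14.8)/2 = 1.45 m; q_6 = 0.43 × 0.35 × 1.45 = 0.2182 m³/s
w_7 = (22.9 − 16.3)/2 = 3.3 m; q_7 = 0.40 × 0.34 × 3.3 = 0.4488 m³/s
w_8 = (22.9 − 17.7)/2 = 2.6 m; q_8 = 0.21 × 0.09 × 2.6 = 0.04914 m³/s
Q = Σ qᵢ = 2.418 m³/s

2.42 m³/s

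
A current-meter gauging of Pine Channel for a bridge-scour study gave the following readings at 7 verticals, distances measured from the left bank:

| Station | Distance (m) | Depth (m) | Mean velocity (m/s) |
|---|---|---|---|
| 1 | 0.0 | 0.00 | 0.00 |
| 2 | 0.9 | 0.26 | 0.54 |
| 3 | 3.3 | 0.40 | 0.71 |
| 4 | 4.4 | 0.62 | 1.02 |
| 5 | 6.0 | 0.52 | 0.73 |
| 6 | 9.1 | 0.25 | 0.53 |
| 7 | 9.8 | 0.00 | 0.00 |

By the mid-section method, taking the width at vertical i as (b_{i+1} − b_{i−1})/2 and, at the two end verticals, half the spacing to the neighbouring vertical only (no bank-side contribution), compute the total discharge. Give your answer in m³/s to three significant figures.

w_2 = (3.3 − 0.0)/2 = 1.65 m; q_2 = 0.54 × 0.26 × 1.65 = 0.2317 m³/s
w_3 = (4.4 − 0.9)/2 = 1.75 m; q_3 = 0.71 × 0.40 × 1.75 = 0.4970 m³/s
w_4 = (6.0 − 3.3)/2 = 1.35 m; q_4 = 1.02 × 0.62 × 1.35 = 0.8537 m³/s
w_5 = (9.1 − 4.4)/2 = 2.35 m; q_5 = 0.73 × 0.52 × 2.35 = 0.8921 m³/s
w_6 = (9.8 − 6.0)/2 = 1.9 m; q_6 = 0.53 × 0.25 × 1.9 = 0.2518 m³/s
Stations 1, 7 contribute zero (depth or velocity is 0).
Q = Σ qᵢ = 2.726 m³/s

2.73 m³/s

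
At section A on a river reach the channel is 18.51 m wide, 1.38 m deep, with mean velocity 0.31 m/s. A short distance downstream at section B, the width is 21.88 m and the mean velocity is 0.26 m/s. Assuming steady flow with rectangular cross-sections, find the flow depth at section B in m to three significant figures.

1.39 m

Q = A₁V₁ = (18.51×1.38) × 0.31 = 7.919 m³/s
d₂ = Q/(b₂ V₂) = 7.919/(21.88×0.26) = 1.392 m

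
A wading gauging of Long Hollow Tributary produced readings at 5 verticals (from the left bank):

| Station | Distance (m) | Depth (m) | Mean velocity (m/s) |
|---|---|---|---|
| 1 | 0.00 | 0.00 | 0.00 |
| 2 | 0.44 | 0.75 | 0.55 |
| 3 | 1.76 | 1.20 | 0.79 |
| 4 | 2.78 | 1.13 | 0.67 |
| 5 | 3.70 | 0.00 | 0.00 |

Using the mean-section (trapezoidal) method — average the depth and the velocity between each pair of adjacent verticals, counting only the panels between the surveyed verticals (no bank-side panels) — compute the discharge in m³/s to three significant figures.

1.95 m³/s

Panel 1-2: Δb = 0.44 m, d̄ = (0.00+0.75)/2 = 0.375, v̄ = (0.00+0.55)/2 = 0.275 → q = 0.44×0.375×0.275 = 0.04538 m³/s
Panel 2-3: Δb = 1.32 m, d̄ = (0.75+1.20)/2 = 0.975, v̄ = (0.55+0.79)/2 = 0.67 → q = 1.32×0.975×0.67 = 0.8623 m³/s
Panel 3-4: Δb = 1.02 m, d̄ = (1.20+1.13)/2 = 1.165, v̄ = (0.79+0.67)/2 = 0.73 → q = 1.02×1.165×0.73 = 0.8675 m³/s
Panel 4-5: Δb = 0.92 m, d̄ = (1.13+0.00)/2 = 0.565, v̄ = (0.67+0.00)/2 = 0.335 → q = 0.92×0.565×0.335 = 0.1741 m³/s
Q = Σ q = 1.949 m³/s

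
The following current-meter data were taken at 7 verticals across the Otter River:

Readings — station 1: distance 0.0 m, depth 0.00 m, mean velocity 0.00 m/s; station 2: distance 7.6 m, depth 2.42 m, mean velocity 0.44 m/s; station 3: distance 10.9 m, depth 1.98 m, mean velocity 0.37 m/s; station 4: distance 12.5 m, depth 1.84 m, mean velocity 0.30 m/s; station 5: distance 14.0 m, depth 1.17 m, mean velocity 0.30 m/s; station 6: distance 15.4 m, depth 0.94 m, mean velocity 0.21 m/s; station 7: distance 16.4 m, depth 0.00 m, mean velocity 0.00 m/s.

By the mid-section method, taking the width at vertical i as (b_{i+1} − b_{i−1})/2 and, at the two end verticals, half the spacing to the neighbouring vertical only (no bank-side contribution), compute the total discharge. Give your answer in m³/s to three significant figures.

w_2 = (10.9 − 0.0)/2 = 5.45 m; q_2 = 0.44 × 2.42 × 5.45 = 5.803 m³/s
w_3 = (12.5 − 7.6)/2 = 2.45 m; q_3 = 0.37 × 1.98 × 2.45 = 1.795 m³/s
w_4 = (14.0 − 10.9)/2 = 1.55 m; q_4 = 0.30 × 1.84 × 1.55 = 0.8556 m³/s
w_5 = (15.4 − 12.5)/2 = 1.45 m; q_5 = 0.30 × 1.17 × 1.45 = 0.5090 m³/s
w_6 = (16.4 − 14.0)/2 = 1.2 m; q_6 = 0.21 × 0.94 × 1.2 = 0.2369 m³/s
Stations 1, 7 contribute zero (depth or velocity is 0).
Q = Σ qᵢ = 9.199 m³/s

9.20 m³/s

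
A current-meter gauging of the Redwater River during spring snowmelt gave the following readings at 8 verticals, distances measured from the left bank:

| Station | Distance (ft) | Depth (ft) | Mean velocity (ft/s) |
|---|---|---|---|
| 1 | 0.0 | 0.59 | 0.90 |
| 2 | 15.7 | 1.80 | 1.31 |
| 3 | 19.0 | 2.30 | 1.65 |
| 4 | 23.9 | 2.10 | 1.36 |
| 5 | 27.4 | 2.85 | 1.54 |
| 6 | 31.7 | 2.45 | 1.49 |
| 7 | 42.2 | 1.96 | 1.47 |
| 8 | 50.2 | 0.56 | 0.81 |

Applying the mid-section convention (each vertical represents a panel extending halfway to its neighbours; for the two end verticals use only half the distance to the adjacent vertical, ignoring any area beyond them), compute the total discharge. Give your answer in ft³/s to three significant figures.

127 ft³/s

w_1 = (15.7 − 0.0)/2 = 7.85 ft; q_1 = 0.90 × 0.59 × 7.85 = 4.168 ft³/s
w_2 = (19.0 − 0.0)/2 = 9.5 ft; q_2 = 1.31 × 1.80 × 9.5 = 22.40 ft³/s
w_3 = (23.9 − 15.7)/2 = 4.1 ft; q_3 = 1.65 × 2.30 × 4.1 = 15.56 ft³/s
w_4 = (27.4 − 19.0)/2 = 4.2 ft; q_4 = 1.36 × 2.10 × 4.2 = 12.00 ft³/s
w_5 = (31.7 − 23.9)/2 = 3.9 ft; q_5 = 1.54 × 2.85 × 3.9 = 17.12 ft³/s
w_6 = (42.2 − 27.4)/2 = 7.4 ft; q_6 = 1.49 × 2.45 × 7.4 = 27.01 ft³/s
w_7 = (50.2 − 31.7)/2 = 9.25 ft; q_7 = 1.47 × 1.96 × 9.25 = 26.65 ft³/s
w_8 = (50.2 − 42.2)/2 = 4 ft; q_8 = 0.81 × 0.56 × 4 = 1.814 ft³/s
Q = Σ qᵢ = 126.7 ft³/s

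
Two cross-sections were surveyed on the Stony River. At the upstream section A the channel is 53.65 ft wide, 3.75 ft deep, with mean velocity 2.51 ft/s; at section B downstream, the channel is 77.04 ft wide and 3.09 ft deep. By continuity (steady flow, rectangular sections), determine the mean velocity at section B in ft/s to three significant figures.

2.12 ft/s

Q = A₁V₁ = (53.65×3.75) × 2.51 = 505.0 ft³/s
A₂ = 77.04 × 3.09 = 238.1 ft²
V₂ = Q/A₂ = 505.0/238.1 = 2.121 ft/s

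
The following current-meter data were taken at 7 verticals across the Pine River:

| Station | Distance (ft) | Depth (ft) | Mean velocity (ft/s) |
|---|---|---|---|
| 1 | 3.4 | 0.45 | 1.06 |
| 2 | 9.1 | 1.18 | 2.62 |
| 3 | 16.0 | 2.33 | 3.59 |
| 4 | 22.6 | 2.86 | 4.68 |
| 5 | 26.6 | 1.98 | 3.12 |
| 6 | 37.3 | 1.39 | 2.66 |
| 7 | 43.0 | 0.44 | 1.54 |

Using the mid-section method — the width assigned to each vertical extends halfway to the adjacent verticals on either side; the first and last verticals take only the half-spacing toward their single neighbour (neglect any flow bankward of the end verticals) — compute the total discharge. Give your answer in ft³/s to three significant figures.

226 ft³/s

w_1 = (9.1 − 3.4)/2 = 2.85 ft; q_1 = 1.06 × 0.45 × 2.85 = 1.359 ft³/s
w_2 = (16.0 − 3.4)/2 = 6.3 ft; q_2 = 2.62 × 1.18 × 6.3 = 19.48 ft³/s
w_3 = (22.6 − 9.1)/2 = 6.75 ft; q_3 = 3.59 × 2.33 × 6.75 = 56.46 ft³/s
w_4 = (26.6 − 16.0)/2 = 5.3 ft; q_4 = 4.68 × 2.86 × 5.3 = 70.94 ft³/s
w_5 = (37.3 − 22.6)/2 = 7.35 ft; q_5 = 3.12 × 1.98 × 7.35 = 45.41 ft³/s
w_6 = (43.0 − 26.6)/2 = 8.2 ft; q_6 = 2.66 × 1.39 × 8.2 = 30.32 ft³/s
w_7 = (43.0 − 37.3)/2 = 2.85 ft; q_7 = 1.54 × 0.44 × 2.85 = 1.931 ft³/s
Q = Σ qᵢ = 225.9 ft³/s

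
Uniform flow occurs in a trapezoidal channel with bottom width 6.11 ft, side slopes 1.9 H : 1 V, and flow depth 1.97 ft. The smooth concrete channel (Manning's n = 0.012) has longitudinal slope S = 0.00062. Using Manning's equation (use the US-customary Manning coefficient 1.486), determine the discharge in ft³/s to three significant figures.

A = (b + z·y)·y = (6.11 + 1.9×1.97)×1.97 = 19.41 ft²
P = b + 2y√(1+z²) = 6.11 + 2×1.97×√(1+1.9²) = 14.57 ft
R = A/P = 19.41/14.57 = 1.332 ft
Q = (1.486/n)·A·R^(2/3)·S^(1/2) = (1.486/0.012) × 19.41 × 1.332^(2/3) × 0.00062^(1/2) = 72.46 ft³/s

72.5 ft³/s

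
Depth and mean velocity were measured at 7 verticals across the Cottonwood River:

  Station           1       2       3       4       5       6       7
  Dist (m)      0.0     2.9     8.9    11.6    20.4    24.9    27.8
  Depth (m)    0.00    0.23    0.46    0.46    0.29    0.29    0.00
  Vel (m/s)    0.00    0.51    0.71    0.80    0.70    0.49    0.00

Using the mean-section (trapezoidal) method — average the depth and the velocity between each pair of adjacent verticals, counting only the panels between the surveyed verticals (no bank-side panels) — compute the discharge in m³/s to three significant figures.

5.64 m³/s

Panel 1-2: Δb = 2.9 m, d̄ = (0.00+0.23)/2 = 0.115, v̄ = (0.00+0.51)/2 = 0.255 → q = 2.9×0.115×0.255 = 0.08504 m³/s
Panel 2-3: Δb = 6 m, d̄ = (0.23+0.46)/2 = 0.345, v̄ = (0.51+0.71)/2 = 0.61 → q = 6×0.345×0.61 = 1.263 m³/s
Panel 3-4: Δb = 2.7 m, d̄ = (0.46+0.46)/2 = 0.46, v̄ = (0.71+0.80)/2 = 0.755 → q = 2.7×0.46×0.755 = 0.9377 m³/s
Panel 4-5: Δb = 8.8 m, d̄ = (0.46+0.29)/2 = 0.375, v̄ = (0.80+0.70)/2 = 0.75 → q = 8.8×0.375×0.75 = 2.475 m³/s
Panel 5-6: Δb = 4.5 m, d̄ = (0.29+0.29)/2 = 0.29, v̄ = (0.70+0.49)/2 = 0.595 → q = 4.5×0.29×0.595 = 0.7765 m³/s
Panel 6-7: Δb = 2.9 m, d̄ = (0.29+0.00)/2 = 0.145, v̄ = (0.49+0.00)/2 = 0.245 → q = 2.9×0.145×0.245 = 0.1030 m³/s
Q = Σ q = 5.640 m³/s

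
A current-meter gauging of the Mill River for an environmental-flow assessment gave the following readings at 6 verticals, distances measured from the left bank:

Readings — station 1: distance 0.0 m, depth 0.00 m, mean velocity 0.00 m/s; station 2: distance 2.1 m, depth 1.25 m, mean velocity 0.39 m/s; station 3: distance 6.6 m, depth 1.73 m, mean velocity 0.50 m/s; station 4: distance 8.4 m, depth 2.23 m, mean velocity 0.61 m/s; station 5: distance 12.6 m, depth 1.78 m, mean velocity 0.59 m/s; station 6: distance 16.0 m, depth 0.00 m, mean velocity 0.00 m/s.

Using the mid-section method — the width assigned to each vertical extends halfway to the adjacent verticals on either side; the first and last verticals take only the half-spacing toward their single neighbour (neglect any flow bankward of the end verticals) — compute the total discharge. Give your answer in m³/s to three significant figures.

w_2 = (6.6 − 0.0)/2 = 3.3 m; q_2 = 0.39 × 1.25 × 3.3 = 1.609 m³/s
w_3 = (8.4 − 2.1)/2 = 3.15 m; q_3 = 0.50 × 1.73 × 3.15 = 2.725 m³/s
w_4 = (12.6 − 6.6)/2 = 3 m; q_4 = 0.61 × 2.23 × 3 = 4.081 m³/s
w_5 = (16.0 − 8.4)/2 = 3.8 m; q_5 = 0.59 × 1.78 × 3.8 = 3.991 m³/s
Stations 1, 6 contribute zero (depth or velocity is 0).
Q = Σ qᵢ = 12.41 m³/s

12.4 m³/s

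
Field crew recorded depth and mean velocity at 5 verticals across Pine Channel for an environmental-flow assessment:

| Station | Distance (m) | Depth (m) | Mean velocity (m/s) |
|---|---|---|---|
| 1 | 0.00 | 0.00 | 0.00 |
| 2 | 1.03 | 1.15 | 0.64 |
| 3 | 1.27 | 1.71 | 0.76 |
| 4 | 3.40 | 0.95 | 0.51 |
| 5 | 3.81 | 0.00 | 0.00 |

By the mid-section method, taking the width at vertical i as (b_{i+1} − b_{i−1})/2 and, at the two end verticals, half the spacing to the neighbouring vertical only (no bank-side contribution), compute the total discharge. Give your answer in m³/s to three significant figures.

2.62 m³/s

w_2 = (1.27 − 0.00)/2 = 0.635 m; q_2 = 0.64 × 1.15 × 0.635 = 0.4674 m³/s
w_3 = (3.40 − 1.03)/2 = 1.185 m; q_3 = 0.76 × 1.71 × 1.185 = 1.540 m³/s
w_4 = (3.81 − 1.27)/2 = 1.27 m; q_4 = 0.51 × 0.95 × 1.27 = 0.6153 m³/s
Stations 1, 5 contribute zero (depth or velocity is 0).
Q = Σ qᵢ = 2.623 m³/s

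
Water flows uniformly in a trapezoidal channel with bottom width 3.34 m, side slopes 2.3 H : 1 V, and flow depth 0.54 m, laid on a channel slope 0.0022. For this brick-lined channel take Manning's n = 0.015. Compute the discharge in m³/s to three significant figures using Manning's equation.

A = (b + z·y)·y = (3.34 + 2.3×0.54)×0.54 = 2.474 m²
P = b + 2y√(1+z²) = 3.34 + 2×0.54×√(1+2.3²) = 6.049 m
R = A/P = 2.474/6.049 = 0.4091 m
Q = (1/n)·A·R^(2/3)·S^(1/2) = (1/0.015) × 2.474 × 0.4091^(2/3) × 0.0022^(1/2) = 4.263 m³/s

4.26 m³/s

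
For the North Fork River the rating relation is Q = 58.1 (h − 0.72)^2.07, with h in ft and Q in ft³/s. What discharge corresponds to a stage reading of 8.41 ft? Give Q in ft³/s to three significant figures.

3960 ft³/s

Q = 58.1 × (8.41 − 0.72)^2.07 = 58.1 × 7.69^2.07 = 3963 ft³/s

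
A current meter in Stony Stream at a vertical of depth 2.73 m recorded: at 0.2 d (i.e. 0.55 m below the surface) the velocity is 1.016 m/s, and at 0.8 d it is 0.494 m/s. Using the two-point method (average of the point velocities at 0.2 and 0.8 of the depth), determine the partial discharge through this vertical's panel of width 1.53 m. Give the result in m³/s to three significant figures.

3.15 m³/s

v̄ = (1.016 + 0.494) / 2 = 0.7550 m/s
q = v̄ × d × w = 0.7550 × 2.73 × 1.53 = 3.154 m³/s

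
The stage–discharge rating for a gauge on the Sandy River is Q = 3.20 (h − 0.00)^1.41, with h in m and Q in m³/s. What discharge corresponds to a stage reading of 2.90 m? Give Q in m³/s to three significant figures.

Q = 3.20 × (2.90 − 0.00)^1.41 = 3.20 × 2.9^1.41 = 14.36 m³/s

14.4 m³/s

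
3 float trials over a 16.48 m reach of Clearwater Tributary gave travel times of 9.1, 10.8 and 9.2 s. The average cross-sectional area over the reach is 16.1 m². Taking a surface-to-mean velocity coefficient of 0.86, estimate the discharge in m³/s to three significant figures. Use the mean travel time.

23.5 m³/s

t̄ = (9.1 + 10.8 + 9.2) / 3 = 9.7 s
v_surface = L / t̄ = 16.48 / 9.7 = 1.699 m/s
v_mean = 0.86 × 1.699 = 1.461 m/s
Q = A × v_mean = 16.1 × 1.461 = 23.52 m³/s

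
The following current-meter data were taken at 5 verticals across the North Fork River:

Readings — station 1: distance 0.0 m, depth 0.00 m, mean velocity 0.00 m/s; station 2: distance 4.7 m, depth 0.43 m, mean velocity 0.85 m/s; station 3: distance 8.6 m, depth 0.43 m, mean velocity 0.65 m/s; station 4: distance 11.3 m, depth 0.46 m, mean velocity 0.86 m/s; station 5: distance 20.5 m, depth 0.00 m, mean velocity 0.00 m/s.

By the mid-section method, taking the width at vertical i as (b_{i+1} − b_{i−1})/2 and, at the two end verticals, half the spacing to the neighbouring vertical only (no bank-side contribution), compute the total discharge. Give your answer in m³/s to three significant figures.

4.85 m³/s

w_2 = (8.6 − 0.0)/2 = 4.3 m; q_2 = 0.85 × 0.43 × 4.3 = 1.572 m³/s
w_3 = (11.3 − 4.7)/2 = 3.3 m; q_3 = 0.65 × 0.43 × 3.3 = 0.9224 m³/s
w_4 = (20.5 − 8.6)/2 = 5.95 m; q_4 = 0.86 × 0.46 × 5.95 = 2.354 m³/s
Stations 1, 5 contribute zero (depth or velocity is 0).
Q = Σ qᵢ = 4.848 m³/s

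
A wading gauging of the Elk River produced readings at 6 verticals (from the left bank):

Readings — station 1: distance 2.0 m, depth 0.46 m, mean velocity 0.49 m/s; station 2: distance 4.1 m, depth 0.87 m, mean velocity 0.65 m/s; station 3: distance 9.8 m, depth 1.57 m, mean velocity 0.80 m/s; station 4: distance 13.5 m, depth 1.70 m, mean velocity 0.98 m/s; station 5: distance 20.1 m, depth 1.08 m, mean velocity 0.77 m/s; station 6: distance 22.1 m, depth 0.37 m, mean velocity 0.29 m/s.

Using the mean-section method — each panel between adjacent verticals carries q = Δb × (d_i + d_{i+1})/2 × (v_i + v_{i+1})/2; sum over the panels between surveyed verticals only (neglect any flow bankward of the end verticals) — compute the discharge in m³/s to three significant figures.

Panel 1-2: Δb = 2.1 m, d̄ = (0.46+0.87)/2 = 0.665, v̄ = (0.49+0.65)/2 = 0.57 → q = 2.1×0.665×0.57 = 0.7960 m³/s
Panel 2-3: Δb = 5.7 m, d̄ = (0.87+1.57)/2 = 1.22, v̄ = (0.65+0.80)/2 = 0.725 → q = 5.7×1.22×0.725 = 5.042 m³/s
Panel 3-4: Δb = 3.7 m, d̄ = (1.57+1.70)/2 = 1.635, v̄ = (0.80+0.98)/2 = 0.89 → q = 3.7×1.635×0.89 = 5.384 m³/s
Panel 4-5: Δb = 6.6 m, d̄ = (1.70+1.08)/2 = 1.39, v̄ = (0.98+0.77)/2 = 0.875 → q = 6.6×1.39×0.875 = 8.027 m³/s
Panel 5-6: Δb = 2 m, d̄ = (1.08+0.37)/2 = 0.725, v̄ = (0.77+0.29)/2 = 0.53 → q = 2×0.725×0.53 = 0.7685 m³/s
Q = Σ q = 20.02 m³/s

20.0 m³/s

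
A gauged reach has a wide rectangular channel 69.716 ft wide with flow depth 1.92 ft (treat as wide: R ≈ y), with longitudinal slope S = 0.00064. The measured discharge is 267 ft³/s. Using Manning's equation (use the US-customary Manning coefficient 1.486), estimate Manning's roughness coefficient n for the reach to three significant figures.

0.0291

A = b·y = 69.716 × 1.92 = 133.9 ft²
Wide channel: R ≈ y = 1.92 ft
n = (1.486/Q)·A·R^(2/3)·S^(1/2) = (1.486/267) × 133.9 × 1.545 × 0.02530 = 0.02911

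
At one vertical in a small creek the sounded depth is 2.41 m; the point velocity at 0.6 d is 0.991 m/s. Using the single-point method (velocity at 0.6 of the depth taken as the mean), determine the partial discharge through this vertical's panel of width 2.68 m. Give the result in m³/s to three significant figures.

6.40 m³/s

v̄ = v₀.₆ = 0.991 m/s
q = v̄ × d × w = 0.9910 × 2.41 × 2.68 = 6.401 m³/s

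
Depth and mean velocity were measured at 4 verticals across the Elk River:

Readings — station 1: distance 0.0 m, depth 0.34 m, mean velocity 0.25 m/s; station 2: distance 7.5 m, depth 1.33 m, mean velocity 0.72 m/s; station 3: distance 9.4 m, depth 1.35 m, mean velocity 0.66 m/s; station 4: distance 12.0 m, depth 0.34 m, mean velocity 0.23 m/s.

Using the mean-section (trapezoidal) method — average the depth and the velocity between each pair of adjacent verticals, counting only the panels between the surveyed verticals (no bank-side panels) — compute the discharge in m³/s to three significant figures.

Panel 1-2: Δb = 7.5 m, d̄ = (0.34+1.33)/2 = 0.835, v̄ = (0.25+0.72)/2 = 0.485 → q = 7.5×0.835×0.485 = 3.037 m³/s
Panel 2-3: Δb = 1.9 m, d̄ = (1.33+1.35)/2 = 1.34, v̄ = (0.72+0.66)/2 = 0.69 → q = 1.9×1.34×0.69 = 1.757 m³/s
Panel 3-4: Δb = 2.6 m, d̄ = (1.35+0.34)/2 = 0.845, v̄ = (0.66+0.23)/2 = 0.445 → q = 2.6×0.845×0.445 = 0.9777 m³/s
Q = Σ q = 5.772 m³/s

5.77 m³/s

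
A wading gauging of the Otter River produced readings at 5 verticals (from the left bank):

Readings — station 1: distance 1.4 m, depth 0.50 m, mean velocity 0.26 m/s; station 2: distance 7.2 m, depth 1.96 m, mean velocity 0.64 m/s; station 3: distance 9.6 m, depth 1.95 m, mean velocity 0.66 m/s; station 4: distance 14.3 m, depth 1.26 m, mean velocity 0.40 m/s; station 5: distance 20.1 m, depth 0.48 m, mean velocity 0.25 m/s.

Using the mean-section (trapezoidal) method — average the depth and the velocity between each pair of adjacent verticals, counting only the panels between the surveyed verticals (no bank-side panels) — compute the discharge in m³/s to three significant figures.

Panel 1-2: Δb = 5.8 m, d̄ = (0.50+1.96)/2 = 1.23, v̄ = (0.26+0.64)/2 = 0.45 → q = 5.8×1.23×0.45 = 3.210 m³/s
Panel 2-3: Δb = 2.4 m, d̄ = (1.96+1.95)/2 = 1.955, v̄ = (0.64+0.66)/2 = 0.65 → q = 2.4×1.955×0.65 = 3.050 m³/s
Panel 3-4: Δb = 4.7 m, d̄ = (1.95+1.26)/2 = 1.605, v̄ = (0.66+0.40)/2 = 0.53 → q = 4.7×1.605×0.53 = 3.998 m³/s
Panel 4-5: Δb = 5.8 m, d̄ = (1.26+0.48)/2 = 0.87, v̄ = (0.40+0.25)/2 = 0.325 → q = 5.8×0.87×0.325 = 1.640 m³/s
Q = Σ q = 11.90 m³/s

11.9 m³/s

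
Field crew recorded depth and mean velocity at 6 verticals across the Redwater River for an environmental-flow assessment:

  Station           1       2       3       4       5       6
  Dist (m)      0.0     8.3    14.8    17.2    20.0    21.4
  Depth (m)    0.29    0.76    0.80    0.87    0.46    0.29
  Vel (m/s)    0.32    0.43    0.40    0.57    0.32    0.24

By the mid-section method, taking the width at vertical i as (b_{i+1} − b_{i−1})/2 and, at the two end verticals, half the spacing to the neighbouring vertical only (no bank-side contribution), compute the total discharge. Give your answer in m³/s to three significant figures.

5.87 m³/s

w_1 = (8.3 − 0.0)/2 = 4.15 m; q_1 = 0.32 × 0.29 × 4.15 = 0.3851 m³/s
w_2 = (14.8 − 0.0)/2 = 7.4 m; q_2 = 0.43 × 0.76 × 7.4 = 2.418 m³/s
w_3 = (17.2 − 8.3)/2 = 4.45 m; q_3 = 0.40 × 0.80 × 4.45 = 1.424 m³/s
w_4 = (20.0 − 14.8)/2 = 2.6 m; q_4 = 0.57 × 0.87 × 2.6 = 1.289 m³/s
w_5 = (21.4 − 17.2)/2 = 2.1 m; q_5 = 0.32 × 0.46 × 2.1 = 0.3091 m³/s
w_6 = (21.4 − 20.0)/2 = 0.7 m; q_6 = 0.24 × 0.29 × 0.7 = 0.04872 m³/s
Q = Σ qᵢ = 5.875 m³/s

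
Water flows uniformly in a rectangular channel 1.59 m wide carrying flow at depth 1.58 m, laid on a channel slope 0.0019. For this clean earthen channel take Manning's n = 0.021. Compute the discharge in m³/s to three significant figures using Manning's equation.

A = b·y = 1.59 × 1.58 = 2.512 m²
P = b + 2y = 1.59 + 2×1.58 = 4.750 m
R = A/P = 2.512/4.750 = 0.5289 m
Q = (1/n)·A·R^(2/3)·S^(1/2) = (1/0.021) × 2.512 × 0.5289^(2/3) × 0.0019^(1/2) = 3.410 m³/s

3.41 m³/s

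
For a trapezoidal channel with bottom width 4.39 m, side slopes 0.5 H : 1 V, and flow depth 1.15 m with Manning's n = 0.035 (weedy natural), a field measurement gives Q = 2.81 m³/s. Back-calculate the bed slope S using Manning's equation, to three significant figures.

A = (b + z·y)·y = (4.39 + 0.5×1.15)×1.15 = 5.710 m²
P = b + 2y√(1+z²) = 4.39 + 2×1.15×√(1+0.5²) = 6.961 m
R = A/P = 5.710/6.961 = 0.8202 m
S = (Q·n / (1·A·R^(2/3)))² = (2.81×0.035 / (1×5.710×0.8762))² = 0.0003865

0.000386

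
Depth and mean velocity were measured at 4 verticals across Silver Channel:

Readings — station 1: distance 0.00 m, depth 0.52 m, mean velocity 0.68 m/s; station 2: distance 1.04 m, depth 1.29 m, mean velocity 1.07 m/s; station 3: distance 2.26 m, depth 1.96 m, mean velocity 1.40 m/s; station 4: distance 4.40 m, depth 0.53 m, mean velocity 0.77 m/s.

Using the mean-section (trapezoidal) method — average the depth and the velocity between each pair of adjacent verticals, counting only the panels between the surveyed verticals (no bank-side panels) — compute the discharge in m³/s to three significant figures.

Panel 1-2: Δb = 1.04 m, d̄ = (0.52+1.29)/2 = 0.905, v̄ = (0.68+1.07)/2 = 0.875 → q = 1.04×0.905×0.875 = 0.8236 m³/s
Panel 2-3: Δb = 1.22 m, d̄ = (1.29+1.96)/2 = 1.625, v̄ = (1.07+1.40)/2 = 1.235 → q = 1.22×1.625×1.235 = 2.448 m³/s
Panel 3-4: Δb = 2.14 m, d̄ = (1.96+0.53)/2 = 1.245, v̄ = (1.40+0.77)/2 = 1.085 → q = 2.14×1.245×1.085 = 2.891 m³/s
Q = Σ q = 6.163 m³/s

6.16 m³/s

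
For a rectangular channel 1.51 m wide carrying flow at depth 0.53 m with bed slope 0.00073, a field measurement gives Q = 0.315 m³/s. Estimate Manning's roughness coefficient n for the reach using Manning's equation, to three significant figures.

0.0315

A = b·y = 1.51 × 0.53 = 0.8003 m²
P = b + 2y = 1.51 + 2×0.53 = 2.570 m
R = A/P = 0.8003/2.570 = 0.3114 m
n = (1/Q)·A·R^(2/3)·S^(1/2) = (1/0.315) × 0.8003 × 0.4594 × 0.02702 = 0.03154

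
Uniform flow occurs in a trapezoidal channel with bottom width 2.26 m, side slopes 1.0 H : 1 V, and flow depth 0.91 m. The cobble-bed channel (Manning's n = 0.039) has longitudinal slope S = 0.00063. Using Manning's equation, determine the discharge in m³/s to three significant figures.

A = (b + z·y)·y = (2.26 + 1.0×0.91)×0.91 = 2.885 m²
P = b + 2y√(1+z²) = 2.26 + 2×0.91×√(1+1.0²) = 4.834 m
R = A/P = 2.885/4.834 = 0.5968 m
Q = (1/n)·A·R^(2/3)·S^(1/2) = (1/0.039) × 2.885 × 0.5968^(2/3) × 0.00063^(1/2) = 1.316 m³/s

1.32 m³/s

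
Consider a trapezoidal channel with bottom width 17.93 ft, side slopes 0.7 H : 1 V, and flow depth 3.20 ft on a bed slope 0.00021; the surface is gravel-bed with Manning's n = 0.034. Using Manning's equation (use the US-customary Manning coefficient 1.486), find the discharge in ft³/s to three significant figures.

75.4 ft³/s

A = (b + z·y)·y = (17.93 + 0.7×3.20)×3.20 = 64.54 ft²
P = b + 2y√(1+z²) = 17.93 + 2×3.20×√(1+0.7²) = 25.74 ft
R = A/P = 64.54/25.74 = 2.507 ft
Q = (1.486/n)·A·R^(2/3)·S^(1/2) = (1.486/0.034) × 64.54 × 2.507^(2/3) × 0.00021^(1/2) = 75.45 ft³/s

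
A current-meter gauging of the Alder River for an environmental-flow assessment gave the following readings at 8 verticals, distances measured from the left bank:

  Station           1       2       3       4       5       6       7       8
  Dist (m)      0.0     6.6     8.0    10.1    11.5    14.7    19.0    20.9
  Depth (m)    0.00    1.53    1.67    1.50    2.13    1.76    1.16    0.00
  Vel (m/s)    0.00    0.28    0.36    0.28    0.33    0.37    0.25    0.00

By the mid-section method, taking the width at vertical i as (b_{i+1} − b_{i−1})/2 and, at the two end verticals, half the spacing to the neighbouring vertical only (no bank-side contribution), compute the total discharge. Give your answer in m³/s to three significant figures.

8.46 m³/s

w_2 = (8.0 − 0.0)/2 = 4 m; q_2 = 0.28 × 1.53 × 4 = 1.714 m³/s
w_3 = (10.1 − 6.6)/2 = 1.75 m; q_3 = 0.36 × 1.67 × 1.75 = 1.052 m³/s
w_4 = (11.5 − 8.0)/2 = 1.75 m; q_4 = 0.28 × 1.50 × 1.75 = 0.7350 m³/s
w_5 = (14.7 − 10.1)/2 = 2.3 m; q_5 = 0.33 × 2.13 × 2.3 = 1.617 m³/s
w_6 = (19.0 − 11.5)/2 = 3.75 m; q_6 = 0.37 × 1.76 × 3.75 = 2.442 m³/s
w_7 = (20.9 − 14.7)/2 = 3.1 m; q_7 = 0.25 × 1.16 × 3.1 = 0.8990 m³/s
Stations 1, 8 contribute zero (depth or velocity is 0).
Q = Σ qᵢ = 8.458 m³/s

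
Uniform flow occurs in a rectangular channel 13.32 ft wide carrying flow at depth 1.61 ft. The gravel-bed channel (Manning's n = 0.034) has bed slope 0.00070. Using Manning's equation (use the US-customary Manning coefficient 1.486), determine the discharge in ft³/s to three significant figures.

A = b·y = 13.32 × 1.61 = 21.45 ft²
P = b + 2y = 13.32 + 2×1.61 = 16.54 ft
R = A/P = 21.45/16.54 = 1.297 ft
Q = (1.486/n)·A·R^(2/3)·S^(1/2) = (1.486/0.034) × 21.45 × 1.297^(2/3) × 0.00070^(1/2) = 29.49 ft³/s

29.5 ft³/s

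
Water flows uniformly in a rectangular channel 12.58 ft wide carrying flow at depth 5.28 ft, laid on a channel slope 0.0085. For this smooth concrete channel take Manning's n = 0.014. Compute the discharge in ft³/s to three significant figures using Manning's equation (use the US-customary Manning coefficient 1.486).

1310 ft³/s

A = b·y = 12.58 × 5.28 = 66.42 ft²
P = b + 2y = 12.58 + 2×5.28 = 23.14 ft
R = A/P = 66.42/23.14 = 2.870 ft
Q = (1.486/n)·A·R^(2/3)·S^(1/2) = (1.486/0.014) × 66.42 × 2.870^(2/3) × 0.0085^(1/2) = 1313 ft³/s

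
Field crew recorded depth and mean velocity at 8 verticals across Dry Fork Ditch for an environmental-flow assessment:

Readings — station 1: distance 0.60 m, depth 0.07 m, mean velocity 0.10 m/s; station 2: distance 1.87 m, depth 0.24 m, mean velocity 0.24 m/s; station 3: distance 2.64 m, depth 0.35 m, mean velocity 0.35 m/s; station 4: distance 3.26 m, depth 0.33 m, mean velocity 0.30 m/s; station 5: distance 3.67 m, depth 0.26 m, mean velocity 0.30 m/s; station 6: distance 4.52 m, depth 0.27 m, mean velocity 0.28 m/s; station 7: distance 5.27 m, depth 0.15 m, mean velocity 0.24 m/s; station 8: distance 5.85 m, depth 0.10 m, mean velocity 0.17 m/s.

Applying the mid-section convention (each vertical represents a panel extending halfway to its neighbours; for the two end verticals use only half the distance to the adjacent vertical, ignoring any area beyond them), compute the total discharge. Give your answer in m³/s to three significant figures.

0.338 m³/s

w_1 = (1.87 − 0.60)/2 = 0.635 m; q_1 = 0.10 × 0.07 × 0.635 = 0.004445 m³/s
w_2 = (2.64 − 0.60)/2 = 1.02 m; q_2 = 0.24 × 0.24 × 1.02 = 0.05875 m³/s
w_3 = (3.26 − 1.87)/2 = 0.695 m; q_3 = 0.35 × 0.35 × 0.695 = 0.08514 m³/s
w_4 = (3.67 − 2.64)/2 = 0.515 m; q_4 = 0.30 × 0.33 × 0.515 = 0.05099 m³/s
w_5 = (4.52 − 3.26)/2 = 0.63 m; q_5 = 0.30 × 0.26 × 0.63 = 0.04914 m³/s
w_6 = (5.27 − 3.67)/2 = 0.8 m; q_6 = 0.28 × 0.27 × 0.8 = 0.06048 m³/s
w_7 = (5.85 − 4.52)/2 = 0.665 m; q_7 = 0.24 × 0.15 × 0.665 = 0.02394 m³/s
w_8 = (5.85 − 5.27)/2 = 0.29 m; q_8 = 0.17 × 0.10 × 0.29 = 0.004930 m³/s
Q = Σ qᵢ = 0.3378 m³/s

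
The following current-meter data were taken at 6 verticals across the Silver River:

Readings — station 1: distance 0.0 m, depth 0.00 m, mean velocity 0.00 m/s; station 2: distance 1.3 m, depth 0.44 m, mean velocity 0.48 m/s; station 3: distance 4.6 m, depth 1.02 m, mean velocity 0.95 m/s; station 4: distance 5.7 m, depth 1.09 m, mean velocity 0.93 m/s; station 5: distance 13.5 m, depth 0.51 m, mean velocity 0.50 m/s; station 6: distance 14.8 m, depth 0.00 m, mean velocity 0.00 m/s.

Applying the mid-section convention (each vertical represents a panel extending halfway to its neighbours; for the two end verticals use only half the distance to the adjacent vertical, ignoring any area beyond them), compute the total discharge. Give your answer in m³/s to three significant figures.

w_2 = (4.6 − 0.0)/2 = 2.3 m; q_2 = 0.48 × 0.44 × 2.3 = 0.4858 m³/s
w_3 = (5.7 − 1.3)/2 = 2.2 m; q_3 = 0.95 × 1.02 × 2.2 = 2.132 m³/s
w_4 = (13.5 − 4.6)/2 = 4.45 m; q_4 = 0.93 × 1.09 × 4.45 = 4.511 m³/s
w_5 = (14.8 − 5.7)/2 = 4.55 m; q_5 = 0.50 × 0.51 × 4.55 = 1.160 m³/s
Stations 1, 6 contribute zero (depth or velocity is 0).
Q = Σ qᵢ = 8.289 m³/s

8.29 m³/s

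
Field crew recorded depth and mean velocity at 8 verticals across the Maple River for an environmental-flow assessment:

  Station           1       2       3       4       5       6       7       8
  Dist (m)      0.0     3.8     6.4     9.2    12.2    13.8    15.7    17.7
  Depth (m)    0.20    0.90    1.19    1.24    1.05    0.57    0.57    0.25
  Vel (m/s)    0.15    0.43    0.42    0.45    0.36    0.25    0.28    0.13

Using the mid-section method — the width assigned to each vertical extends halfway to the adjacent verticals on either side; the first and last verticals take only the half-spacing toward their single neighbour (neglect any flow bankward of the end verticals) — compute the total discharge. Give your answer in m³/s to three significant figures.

w_1 = (3.8 − 0.0)/2 = 1.9 m; q_1 = 0.15 × 0.20 × 1.9 = 0.05700 m³/s
w_2 = (6.4 − 0.0)/2 = 3.2 m; q_2 = 0.43 × 0.90 × 3.2 = 1.238 m³/s
w_3 = (9.2 − 3.8)/2 = 2.7 m; q_3 = 0.42 × 1.19 × 2.7 = 1.349 m³/s
w_4 = (12.2 − 6.4)/2 = 2.9 m; q_4 = 0.45 × 1.24 × 2.9 = 1.618 m³/s
w_5 = (13.8 − 9.2)/2 = 2.3 m; q_5 = 0.36 × 1.05 × 2.3 = 0.8694 m³/s
w_6 = (15.7 − 12.2)/2 = 1.75 m; q_6 = 0.25 × 0.57 × 1.75 = 0.2494 m³/s
w_7 = (17.7 − 13.8)/2 = 1.95 m; q_7 = 0.28 × 0.57 × 1.95 = 0.3112 m³/s
w_8 = (17.7 − 15.7)/2 = 1 m; q_8 = 0.13 × 0.25 × 1 = 0.03250 m³/s
Q = Σ qᵢ = 5.726 m³/s

5.73 m³/s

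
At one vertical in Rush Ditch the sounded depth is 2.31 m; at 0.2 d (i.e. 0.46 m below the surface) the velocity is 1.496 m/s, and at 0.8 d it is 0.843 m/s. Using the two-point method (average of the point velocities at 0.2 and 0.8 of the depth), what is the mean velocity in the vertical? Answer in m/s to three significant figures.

v̄ = (1.496 + 0.843) / 2 = 1.170 m/s

1.17 m/s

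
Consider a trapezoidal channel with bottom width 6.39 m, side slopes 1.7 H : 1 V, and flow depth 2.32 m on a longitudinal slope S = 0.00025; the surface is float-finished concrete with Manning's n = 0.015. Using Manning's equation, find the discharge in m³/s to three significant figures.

A = (b + z·y)·y = (6.39 + 1.7×2.32)×2.32 = 23.97 m²
P = b + 2y√(1+z²) = 6.39 + 2×2.32×√(1+1.7²) = 15.54 m
R = A/P = 23.97/15.54 = 1.543 m
Q = (1/n)·A·R^(2/3)·S^(1/2) = (1/0.015) × 23.97 × 1.543^(2/3) × 0.00025^(1/2) = 33.74 m³/s

33.7 m³/s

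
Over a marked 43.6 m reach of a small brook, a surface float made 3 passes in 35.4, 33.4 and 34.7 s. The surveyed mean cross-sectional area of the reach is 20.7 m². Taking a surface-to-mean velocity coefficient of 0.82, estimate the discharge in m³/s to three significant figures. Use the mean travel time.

t̄ = (35.4 + 33.4 + 34.7) / 3 = 34.5 s
v_surface = L / t̄ = 43.6 / 34.5 = 1.264 m/s
v_mean = 0.82 × 1.264 = 1.036 m/s
Q = A × v_mean = 20.7 × 1.036 = 21.45 m³/s

21.5 m³/s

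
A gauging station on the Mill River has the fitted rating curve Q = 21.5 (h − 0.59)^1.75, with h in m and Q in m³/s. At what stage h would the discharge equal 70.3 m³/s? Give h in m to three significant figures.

h − h₀ = (Q/C)^(1/b) = (70.3/21.5)^(1/1.75) = 1.968 m
h = 0.59 + 1.968 = 2.558 m

2.56 m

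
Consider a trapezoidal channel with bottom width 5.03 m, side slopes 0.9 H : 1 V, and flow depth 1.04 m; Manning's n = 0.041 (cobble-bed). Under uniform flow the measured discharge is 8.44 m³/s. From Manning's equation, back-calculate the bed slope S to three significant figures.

0.00424

A = (b + z·y)·y = (5.03 + 0.9×1.04)×1.04 = 6.205 m²
P = b + 2y√(1+z²) = 5.03 + 2×1.04×√(1+0.9²) = 7.828 m
R = A/P = 6.205/7.828 = 0.7926 m
S = (Q·n / (1·A·R^(2/3)))² = (8.44×0.041 / (1×6.205×0.8564))² = 0.004241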